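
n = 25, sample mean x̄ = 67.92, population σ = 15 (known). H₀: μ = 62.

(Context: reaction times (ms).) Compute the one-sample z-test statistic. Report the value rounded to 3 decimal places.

test statistic = 1.973

SE = σ/√n = 15/√25 = 3.0000
z = (x̄−μ₀)/SE = (67.92−62)/3.0000 = 1.9733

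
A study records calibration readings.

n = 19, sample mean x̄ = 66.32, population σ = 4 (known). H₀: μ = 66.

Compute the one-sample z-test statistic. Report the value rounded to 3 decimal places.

test statistic = 0.349

SE = σ/√n = 4/√19 = 0.9177
z = (x̄−μ₀)/SE = (66.32−66)/0.9177 = 0.3487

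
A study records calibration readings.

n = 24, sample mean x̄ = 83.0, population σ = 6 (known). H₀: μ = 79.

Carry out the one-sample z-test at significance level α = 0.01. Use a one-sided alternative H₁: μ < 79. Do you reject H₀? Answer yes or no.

SE = σ/√n = 6/√24 = 1.2247
z = (x̄−μ₀)/SE = (83.0−79)/1.2247 = 3.2660
p-value (one-sided, H₁ less) = 0.99945
At α=0.01: p ≥ α → fail to reject H₀

reject H₀: no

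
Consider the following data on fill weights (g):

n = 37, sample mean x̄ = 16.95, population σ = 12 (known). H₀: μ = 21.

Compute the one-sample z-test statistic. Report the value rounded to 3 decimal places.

SE = σ/√n = 12/√37 = 1.9728
z = (x̄−μ₀)/SE = (16.95−21)/1.9728 = -2.0529

test statistic = -2.053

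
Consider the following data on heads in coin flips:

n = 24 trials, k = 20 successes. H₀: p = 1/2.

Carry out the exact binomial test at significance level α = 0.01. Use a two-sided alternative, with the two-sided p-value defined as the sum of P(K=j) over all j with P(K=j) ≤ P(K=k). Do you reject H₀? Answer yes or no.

reject H₀: yes

Exact binomial: n=24, k=20, p₀=1/2=0.5000
P(X=j) = C(n,j)·p₀^j·(1−p₀)^(n−j); p = Σ P(X=j) over j with P(X=j) ≤ P(X=20)
p-value (two-sided) = 0.00154
At α=0.01: p < α → reject H₀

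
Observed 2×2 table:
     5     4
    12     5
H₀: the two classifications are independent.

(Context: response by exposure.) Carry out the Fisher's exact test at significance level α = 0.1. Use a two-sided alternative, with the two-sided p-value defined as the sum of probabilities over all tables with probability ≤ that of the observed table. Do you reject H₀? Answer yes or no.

reject H₀: no

Margins: r₁=9, r₂=17, c₁=17, c₂=9, n=26
p_obs = C(9,5)·C(17,12)/C(26,17); sum pmf over tables with pmf ≤ p_obs
p-value (two-sided) = 0.66729
At α=0.1: p ≥ α → fail to reject H₀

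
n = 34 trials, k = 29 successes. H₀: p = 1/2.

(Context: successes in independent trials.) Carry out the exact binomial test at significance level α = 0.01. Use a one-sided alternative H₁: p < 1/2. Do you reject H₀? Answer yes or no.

reject H₀: no

Exact binomial: n=34, k=29, p₀=1/2=0.5000
P(X≤29) from Σ C(n,i)·p₀^i·(1−p₀)^(n−i)
p-value (one-sided, H₁ less) = 1.00000
At α=0.01: p ≥ α → fail to reject H₀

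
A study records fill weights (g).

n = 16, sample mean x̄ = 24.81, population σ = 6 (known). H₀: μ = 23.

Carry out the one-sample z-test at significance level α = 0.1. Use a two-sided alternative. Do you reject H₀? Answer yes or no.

SE = σ/√n = 6/√16 = 1.5000
z = (x̄−μ₀)/SE = (24.81−23)/1.5000 = 1.2067
p-value (two-sided) = 0.22756
At α=0.1: p ≥ α → fail to reject H₀

reject H₀: no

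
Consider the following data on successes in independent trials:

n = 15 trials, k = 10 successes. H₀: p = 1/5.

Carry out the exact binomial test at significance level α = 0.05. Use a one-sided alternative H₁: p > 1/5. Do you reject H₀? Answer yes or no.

Exact binomial: n=15, k=10, p₀=1/5=0.2000
P(X≥10) from Σ C(n,i)·p₀^i·(1−p₀)^(n−i)
p-value (one-sided, H₁ greater) = 0.00011
At α=0.05: p < α → reject H₀

reject H₀: yes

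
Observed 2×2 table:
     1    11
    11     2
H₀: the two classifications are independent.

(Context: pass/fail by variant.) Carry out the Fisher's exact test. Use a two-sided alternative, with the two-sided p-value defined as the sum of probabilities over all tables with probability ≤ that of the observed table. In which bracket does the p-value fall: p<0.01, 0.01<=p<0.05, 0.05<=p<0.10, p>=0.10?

p-value bracket: p<0.01

Margins: r₁=12, r₂=13, c₁=12, c₂=13, n=25
p_obs = C(12,1)·C(13,11)/C(25,12); sum pmf over tables with pmf ≤ p_obs
p-value (two-sided) = 0.00021
→ bracket: p<0.01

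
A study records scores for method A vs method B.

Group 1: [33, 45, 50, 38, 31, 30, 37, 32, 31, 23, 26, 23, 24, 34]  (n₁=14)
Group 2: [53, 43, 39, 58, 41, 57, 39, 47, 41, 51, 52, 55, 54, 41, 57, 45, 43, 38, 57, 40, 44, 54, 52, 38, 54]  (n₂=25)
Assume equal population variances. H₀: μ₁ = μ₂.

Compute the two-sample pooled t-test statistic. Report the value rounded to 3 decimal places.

test statistic = -6.091

x̄₁=32.643, s₁=7.948, n₁=14
x̄₂=47.720, s₂=7.109, n₂=25
s_p² = [13·7.948² + 24·7.109²]/37 = 54.9798
SE = √(s_p²·(1/14+1/25)) = 2.4751
t = (32.643−47.720)/2.4751 = -6.0914
df = 37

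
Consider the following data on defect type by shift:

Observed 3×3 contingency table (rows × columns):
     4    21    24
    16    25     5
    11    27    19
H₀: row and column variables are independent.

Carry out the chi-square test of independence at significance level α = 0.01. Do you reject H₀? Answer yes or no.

reject H₀: yes

Row totals [49, 46, 57], col totals [31, 73, 48], n=152
χ² = (4−9.99)²/9.99 + (21−23.53)²/23.53 + (24−15.47)²/15.47 + (16−9.38)²/9.38 + (25−22.09)²/22.09 + (5−14.53)²/14.53 + (11−11.62)²/11.62 + (27−27.38)²/27.38 + (19−18.00)²/18.00 = 19.9587
df = 4
p-value (upper-tail) = 0.00051
At α=0.01: p < α → reject H₀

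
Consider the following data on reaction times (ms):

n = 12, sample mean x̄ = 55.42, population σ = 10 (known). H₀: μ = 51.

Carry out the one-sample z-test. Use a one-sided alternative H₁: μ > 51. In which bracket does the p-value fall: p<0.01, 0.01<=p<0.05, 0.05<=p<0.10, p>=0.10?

p-value bracket: 0.05<=p<0.10

SE = σ/√n = 10/√12 = 2.8868
z = (x̄−μ₀)/SE = (55.42−51)/2.8868 = 1.5311
p-value (one-sided, H₁ greater) = 0.06287
→ bracket: 0.05<=p<0.10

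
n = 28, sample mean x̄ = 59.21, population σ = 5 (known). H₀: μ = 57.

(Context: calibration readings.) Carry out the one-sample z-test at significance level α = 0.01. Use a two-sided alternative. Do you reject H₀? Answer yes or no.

SE = σ/√n = 5/√28 = 0.9449
z = (x̄−μ₀)/SE = (59.21−57)/0.9449 = 2.3388
p-value (two-sided) = 0.01934
At α=0.01: p ≥ α → fail to reject H₀

reject H₀: no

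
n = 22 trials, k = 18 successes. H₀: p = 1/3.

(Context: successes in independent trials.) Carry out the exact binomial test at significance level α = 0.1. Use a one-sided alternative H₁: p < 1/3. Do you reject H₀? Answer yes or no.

reject H₀: no

Exact binomial: n=22, k=18, p₀=1/3=0.3333
P(X≤18) from Σ C(n,i)·p₀^i·(1−p₀)^(n−i)
p-value (one-sided, H₁ less) = 1.00000
At α=0.1: p ≥ α → fail to reject H₀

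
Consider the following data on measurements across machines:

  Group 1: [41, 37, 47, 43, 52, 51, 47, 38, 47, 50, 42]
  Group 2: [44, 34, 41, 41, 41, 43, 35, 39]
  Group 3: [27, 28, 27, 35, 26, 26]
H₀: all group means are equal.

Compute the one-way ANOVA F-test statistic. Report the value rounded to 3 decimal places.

Group means [45.00, 39.75, 28.17], grand mean 39.280
SSB = Σnᵢ(x̄ᵢ−x̄)² = 1102.707; SSW = ΣΣ(x−x̄ᵢ)² = 412.333
MSB = 1102.707/2 = 551.3533; MSW = 412.333/22 = 18.7424
F = MSB/MSW = 29.4174
df = (2, 22)

test statistic = 29.417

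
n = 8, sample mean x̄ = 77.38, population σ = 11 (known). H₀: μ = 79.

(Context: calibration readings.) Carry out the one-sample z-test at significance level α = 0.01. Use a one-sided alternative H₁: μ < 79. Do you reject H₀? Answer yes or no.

SE = σ/√n = 11/√8 = 3.8891
z = (x̄−μ₀)/SE = (77.38−79)/3.8891 = -0.4166
p-value (one-sided, H₁ less) = 0.33850
At α=0.01: p ≥ α → fail to reject H₀

reject H₀: no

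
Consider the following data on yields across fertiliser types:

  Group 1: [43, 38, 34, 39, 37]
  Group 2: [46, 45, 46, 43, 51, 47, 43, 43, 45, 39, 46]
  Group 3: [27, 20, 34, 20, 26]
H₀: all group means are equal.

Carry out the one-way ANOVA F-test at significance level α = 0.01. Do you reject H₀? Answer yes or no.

reject H₀: yes

Group means [38.20, 44.91, 25.40], grand mean 38.667
SSB = Σnᵢ(x̄ᵢ−x̄)² = 1309.758; SSW = ΣΣ(x−x̄ᵢ)² = 268.909
MSB = 1309.758/2 = 654.8788; MSW = 268.909/18 = 14.9394
F = MSB/MSW = 43.8357
df = (2, 18)
p-value (upper-tail) = 0.00000
At α=0.01: p < α → reject H₀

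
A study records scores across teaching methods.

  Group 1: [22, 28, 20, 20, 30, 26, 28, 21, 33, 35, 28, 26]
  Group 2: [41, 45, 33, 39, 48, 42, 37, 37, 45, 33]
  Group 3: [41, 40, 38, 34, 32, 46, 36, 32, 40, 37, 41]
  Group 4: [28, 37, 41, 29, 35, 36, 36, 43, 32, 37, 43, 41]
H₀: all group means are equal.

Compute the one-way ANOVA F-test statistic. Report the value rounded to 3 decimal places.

test statistic = 17.762

Group means [26.42, 40.00, 37.91, 36.50], grand mean 34.933
SSB = Σnᵢ(x̄ᵢ−x̄)² = 1253.974; SSW = ΣΣ(x−x̄ᵢ)² = 964.826
MSB = 1253.974/3 = 417.9914; MSW = 964.826/41 = 23.5323
F = MSB/MSW = 17.7624
df = (3, 41)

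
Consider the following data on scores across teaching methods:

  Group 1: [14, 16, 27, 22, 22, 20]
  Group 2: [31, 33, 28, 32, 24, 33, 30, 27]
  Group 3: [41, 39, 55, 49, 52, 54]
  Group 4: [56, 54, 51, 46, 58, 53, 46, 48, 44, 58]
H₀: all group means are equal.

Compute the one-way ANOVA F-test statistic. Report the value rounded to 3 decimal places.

test statistic = 64.547

Group means [20.17, 29.75, 48.33, 51.40], grand mean 38.767
SSB = Σnᵢ(x̄ᵢ−x̄)² = 4871.300; SSW = ΣΣ(x−x̄ᵢ)² = 654.067
MSB = 4871.300/3 = 1623.7667; MSW = 654.067/26 = 25.1564
F = MSB/MSW = 64.5468
df = (3, 26)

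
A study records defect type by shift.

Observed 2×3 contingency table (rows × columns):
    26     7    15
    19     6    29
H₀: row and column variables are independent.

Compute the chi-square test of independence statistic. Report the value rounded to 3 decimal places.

test statistic = 5.286

Row totals [48, 54], col totals [45, 13, 44], n=102
χ² = (26−21.18)²/21.18 + (7−6.12)²/6.12 + (15−20.71)²/20.71 + (19−23.82)²/23.82 + (6−6.88)²/6.88 + (29−23.29)²/23.29 = 5.2857
df = 2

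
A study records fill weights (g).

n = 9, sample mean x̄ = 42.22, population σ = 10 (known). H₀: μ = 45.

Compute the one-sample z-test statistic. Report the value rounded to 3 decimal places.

test statistic = -0.834

SE = σ/√n = 10/√9 = 3.3333
z = (x̄−μ₀)/SE = (42.22−45)/3.3333 = -0.8340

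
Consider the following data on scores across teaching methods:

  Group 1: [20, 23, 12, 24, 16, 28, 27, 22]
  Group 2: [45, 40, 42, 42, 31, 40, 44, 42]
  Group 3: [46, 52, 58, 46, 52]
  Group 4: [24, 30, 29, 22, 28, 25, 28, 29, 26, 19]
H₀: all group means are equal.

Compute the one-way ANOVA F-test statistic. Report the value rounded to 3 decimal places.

test statistic = 59.453

Group means [21.50, 40.75, 50.80, 26.00], grand mean 32.645
SSB = Σnᵢ(x̄ᵢ−x̄)² = 3608.797; SSW = ΣΣ(x−x̄ᵢ)² = 546.300
MSB = 3608.797/3 = 1202.9323; MSW = 546.300/27 = 20.2333
F = MSB/MSW = 59.4530
df = (3, 27)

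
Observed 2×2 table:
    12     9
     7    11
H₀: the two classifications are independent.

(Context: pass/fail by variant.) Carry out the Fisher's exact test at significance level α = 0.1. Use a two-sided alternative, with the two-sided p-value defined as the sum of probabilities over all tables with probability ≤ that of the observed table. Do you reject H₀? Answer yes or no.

reject H₀: no

Margins: r₁=21, r₂=18, c₁=19, c₂=20, n=39
p_obs = C(21,12)·C(18,7)/C(39,19); sum pmf over tables with pmf ≤ p_obs
p-value (two-sided) = 0.34064
At α=0.1: p ≥ α → fail to reject H₀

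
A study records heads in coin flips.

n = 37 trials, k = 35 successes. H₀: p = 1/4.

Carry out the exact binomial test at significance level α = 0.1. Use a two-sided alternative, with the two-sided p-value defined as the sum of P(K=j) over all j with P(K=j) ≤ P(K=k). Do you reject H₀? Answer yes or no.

reject H₀: yes

Exact binomial: n=37, k=35, p₀=1/4=0.2500
P(X=j) = C(n,j)·p₀^j·(1−p₀)^(n−j); p = Σ P(X=j) over j with P(X=j) ≤ P(X=35)
p-value (two-sided) = 0.00000
At α=0.1: p < α → reject H₀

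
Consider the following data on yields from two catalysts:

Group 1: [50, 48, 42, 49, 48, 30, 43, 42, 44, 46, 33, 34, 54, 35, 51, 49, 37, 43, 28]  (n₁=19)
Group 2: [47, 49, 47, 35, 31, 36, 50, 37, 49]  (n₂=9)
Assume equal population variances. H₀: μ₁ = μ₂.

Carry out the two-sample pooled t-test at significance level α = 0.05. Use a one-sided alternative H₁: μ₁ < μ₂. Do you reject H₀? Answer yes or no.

reject H₀: no

x̄₁=42.421, s₁=7.589, n₁=19
x̄₂=42.333, s₂=7.433, n₂=9
s_p² = [18·7.589² + 8·7.433²]/26 = 56.8704
SE = √(s_p²·(1/19+1/9)) = 3.0516
t = (42.421−42.333)/3.0516 = 0.0287
df = 26
p-value (one-sided, H₁ less) = 0.51136
At α=0.05: p ≥ α → fail to reject H₀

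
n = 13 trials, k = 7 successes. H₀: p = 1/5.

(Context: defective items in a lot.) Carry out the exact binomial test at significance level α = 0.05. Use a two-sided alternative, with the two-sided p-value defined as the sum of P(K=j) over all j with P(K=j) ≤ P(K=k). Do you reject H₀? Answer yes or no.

reject H₀: yes

Exact binomial: n=13, k=7, p₀=1/5=0.2000
P(X=j) = C(n,j)·p₀^j·(1−p₀)^(n−j); p = Σ P(X=j) over j with P(X=j) ≤ P(X=7)
p-value (two-sided) = 0.00700
At α=0.05: p < α → reject H₀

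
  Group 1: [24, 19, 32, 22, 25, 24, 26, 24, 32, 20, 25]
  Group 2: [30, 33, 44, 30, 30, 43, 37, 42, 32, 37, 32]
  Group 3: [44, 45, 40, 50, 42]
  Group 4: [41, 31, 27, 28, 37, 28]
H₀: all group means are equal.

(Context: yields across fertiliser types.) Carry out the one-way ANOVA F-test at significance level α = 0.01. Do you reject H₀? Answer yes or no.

reject H₀: yes

Group means [24.82, 35.45, 44.20, 32.00], grand mean 32.606
SSB = Σnᵢ(x̄ᵢ−x̄)² = 1430.715; SSW = ΣΣ(x−x̄ᵢ)² = 689.164
MSB = 1430.715/3 = 476.9051; MSW = 689.164/29 = 23.7643
F = MSB/MSW = 20.0682
df = (3, 29)
p-value (upper-tail) = 0.00000
At α=0.01: p < α → reject H₀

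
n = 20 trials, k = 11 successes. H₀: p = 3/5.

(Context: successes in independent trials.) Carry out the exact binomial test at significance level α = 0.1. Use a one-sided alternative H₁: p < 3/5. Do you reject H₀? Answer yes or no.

reject H₀: no

Exact binomial: n=20, k=11, p₀=3/5=0.6000
P(X≤11) from Σ C(n,i)·p₀^i·(1−p₀)^(n−i)
p-value (one-sided, H₁ less) = 0.40440
At α=0.1: p ≥ α → fail to reject H₀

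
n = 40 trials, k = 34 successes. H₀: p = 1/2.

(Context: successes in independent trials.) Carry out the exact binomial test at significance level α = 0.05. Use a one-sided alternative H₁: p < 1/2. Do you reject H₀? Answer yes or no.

reject H₀: no

Exact binomial: n=40, k=34, p₀=1/2=0.5000
P(X≤34) from Σ C(n,i)·p₀^i·(1−p₀)^(n−i)
p-value (one-sided, H₁ less) = 1.00000
At α=0.05: p ≥ α → fail to reject H₀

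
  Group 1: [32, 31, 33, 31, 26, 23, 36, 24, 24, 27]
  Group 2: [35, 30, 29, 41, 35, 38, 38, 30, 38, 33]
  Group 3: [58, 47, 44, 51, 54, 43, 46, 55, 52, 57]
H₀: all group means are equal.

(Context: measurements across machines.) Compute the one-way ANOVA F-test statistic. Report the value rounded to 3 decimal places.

test statistic = 58.561

Group means [28.70, 34.70, 50.70], grand mean 38.033
SSB = Σnᵢ(x̄ᵢ−x̄)² = 2586.667; SSW = ΣΣ(x−x̄ᵢ)² = 596.300
MSB = 2586.667/2 = 1293.3333; MSW = 596.300/27 = 22.0852
F = MSB/MSW = 58.5611
df = (2, 27)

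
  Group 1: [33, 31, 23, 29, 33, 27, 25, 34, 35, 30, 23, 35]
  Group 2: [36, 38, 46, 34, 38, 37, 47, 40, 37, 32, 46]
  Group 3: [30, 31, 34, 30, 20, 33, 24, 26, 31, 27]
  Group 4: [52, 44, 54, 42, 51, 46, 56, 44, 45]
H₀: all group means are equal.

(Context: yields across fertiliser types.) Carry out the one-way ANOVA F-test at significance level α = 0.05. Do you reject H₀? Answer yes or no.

Group means [29.83, 39.18, 28.60, 48.22], grand mean 35.929
SSB = Σnᵢ(x̄ᵢ−x̄)² = 2459.527; SSW = ΣΣ(x−x̄ᵢ)² = 847.259
MSB = 2459.527/3 = 819.8424; MSW = 847.259/38 = 22.2963
F = MSB/MSW = 36.7704
df = (3, 38)
p-value (upper-tail) = 0.00000
At α=0.05: p < α → reject H₀

reject H₀: yes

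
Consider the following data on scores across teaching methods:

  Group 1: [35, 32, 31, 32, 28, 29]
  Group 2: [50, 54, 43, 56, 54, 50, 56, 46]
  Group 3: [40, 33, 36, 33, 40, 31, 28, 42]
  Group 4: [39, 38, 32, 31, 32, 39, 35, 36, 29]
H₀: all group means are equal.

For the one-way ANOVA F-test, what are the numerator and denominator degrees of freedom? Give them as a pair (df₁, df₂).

degrees of freedom = [3, 27]

k = 4 groups, N = 31 total
df = (k−1, N−k) = (4−1, 31−4) = (3, 27)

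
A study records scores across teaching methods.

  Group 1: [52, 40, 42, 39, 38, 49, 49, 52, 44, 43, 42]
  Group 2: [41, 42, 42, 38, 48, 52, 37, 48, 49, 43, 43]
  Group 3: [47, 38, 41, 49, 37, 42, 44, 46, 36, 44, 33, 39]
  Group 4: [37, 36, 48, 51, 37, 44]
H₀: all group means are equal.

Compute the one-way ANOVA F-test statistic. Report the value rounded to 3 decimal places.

test statistic = 0.916

Group means [44.55, 43.91, 41.33, 42.17], grand mean 43.050
SSB = Σnᵢ(x̄ᵢ−x̄)² = 72.764; SSW = ΣΣ(x−x̄ᵢ)² = 953.136
MSB = 72.764/3 = 24.2545; MSW = 953.136/36 = 26.4760
F = MSB/MSW = 0.9161
df = (3, 36)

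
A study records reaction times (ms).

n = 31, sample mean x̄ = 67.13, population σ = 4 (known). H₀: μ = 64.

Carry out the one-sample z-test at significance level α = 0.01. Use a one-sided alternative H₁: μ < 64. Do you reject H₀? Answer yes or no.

SE = σ/√n = 4/√31 = 0.7184
z = (x̄−μ₀)/SE = (67.13−64)/0.7184 = 4.3568
p-value (one-sided, H₁ less) = 0.99999
At α=0.01: p ≥ α → fail to reject H₀

reject H₀: no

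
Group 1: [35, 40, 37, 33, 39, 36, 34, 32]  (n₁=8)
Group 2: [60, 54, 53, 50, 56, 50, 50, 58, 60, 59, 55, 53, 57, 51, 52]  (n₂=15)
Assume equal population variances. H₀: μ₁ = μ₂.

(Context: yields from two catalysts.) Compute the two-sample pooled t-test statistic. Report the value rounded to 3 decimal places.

test statistic = -12.659

x̄₁=35.750, s₁=2.816, n₁=8
x̄₂=54.533, s₂=3.642, n₂=15
s_p² = [7·2.816² + 14·3.642²]/21 = 11.4873
SE = √(s_p²·(1/8+1/15)) = 1.4838
t = (35.750−54.533)/1.4838 = -12.6587
df = 21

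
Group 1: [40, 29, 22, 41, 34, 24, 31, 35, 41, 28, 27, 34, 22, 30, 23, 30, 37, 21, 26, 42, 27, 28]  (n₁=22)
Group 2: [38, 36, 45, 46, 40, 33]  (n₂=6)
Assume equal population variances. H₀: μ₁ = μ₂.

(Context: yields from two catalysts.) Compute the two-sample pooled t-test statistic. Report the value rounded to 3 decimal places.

x̄₁=30.545, s₁=6.631, n₁=22
x̄₂=39.667, s₂=5.086, n₂=6
s_p² = [21·6.631² + 5·5.086²]/26 = 40.4918
SE = √(s_p²·(1/22+1/6)) = 2.9307
t = (30.545−39.667)/2.9307 = -3.1123
df = 26

test statistic = -3.112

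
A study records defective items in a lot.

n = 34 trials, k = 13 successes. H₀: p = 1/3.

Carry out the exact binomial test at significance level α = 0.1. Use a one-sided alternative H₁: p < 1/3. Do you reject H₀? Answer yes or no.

Exact binomial: n=34, k=13, p₀=1/3=0.3333
P(X≤13) from Σ C(n,i)·p₀^i·(1−p₀)^(n−i)
p-value (one-sided, H₁ less) = 0.78684
At α=0.1: p ≥ α → fail to reject H₀

reject H₀: no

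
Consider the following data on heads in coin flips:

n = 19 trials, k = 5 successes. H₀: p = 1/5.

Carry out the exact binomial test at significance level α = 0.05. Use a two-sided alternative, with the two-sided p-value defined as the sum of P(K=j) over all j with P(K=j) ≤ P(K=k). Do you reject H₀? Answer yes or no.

Exact binomial: n=19, k=5, p₀=1/5=0.2000
P(X=j) = C(n,j)·p₀^j·(1−p₀)^(n−j); p = Σ P(X=j) over j with P(X=j) ≤ P(X=5)
p-value (two-sided) = 0.56360
At α=0.05: p ≥ α → fail to reject H₀

reject H₀: no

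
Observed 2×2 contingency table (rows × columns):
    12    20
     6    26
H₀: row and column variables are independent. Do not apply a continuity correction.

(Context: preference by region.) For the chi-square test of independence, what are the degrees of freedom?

degrees of freedom = 1

df = (r−1)(c−1) = (2−1)·(2−1) = 1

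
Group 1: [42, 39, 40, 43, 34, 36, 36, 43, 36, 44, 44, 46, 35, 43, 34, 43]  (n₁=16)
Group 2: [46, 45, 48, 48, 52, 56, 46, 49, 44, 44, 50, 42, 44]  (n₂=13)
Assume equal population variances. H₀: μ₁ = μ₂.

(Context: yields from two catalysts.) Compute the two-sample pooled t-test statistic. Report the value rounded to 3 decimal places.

test statistic = -4.925

x̄₁=39.875, s₁=4.113, n₁=16
x̄₂=47.231, s₂=3.855, n₂=13
s_p² = [15·4.113² + 12·3.855²]/27 = 16.0021
SE = √(s_p²·(1/16+1/13)) = 1.4937
t = (39.875−47.231)/1.4937 = -4.9246
df = 27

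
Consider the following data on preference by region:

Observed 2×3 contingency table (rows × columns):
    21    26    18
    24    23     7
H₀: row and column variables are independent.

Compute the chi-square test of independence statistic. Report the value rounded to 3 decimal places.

test statistic = 4.243

Row totals [65, 54], col totals [45, 49, 25], n=119
χ² = (21−24.58)²/24.58 + (26−26.76)²/26.76 + (18−13.66)²/13.66 + (24−20.42)²/20.42 + (23−22.24)²/22.24 + (7−11.34)²/11.34 = 4.2431
df = 2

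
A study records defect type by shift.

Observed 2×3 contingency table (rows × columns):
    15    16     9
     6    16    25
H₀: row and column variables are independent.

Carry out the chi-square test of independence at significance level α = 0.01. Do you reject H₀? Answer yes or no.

reject H₀: yes

Row totals [40, 47], col totals [21, 32, 34], n=87
χ² = (15−9.66)²/9.66 + (16−14.71)²/14.71 + (9−15.63)²/15.63 + (6−11.34)²/11.34 + (16−17.29)²/17.29 + (25−18.37)²/18.37 = 10.8939
df = 2
p-value (upper-tail) = 0.00431
At α=0.01: p < α → reject H₀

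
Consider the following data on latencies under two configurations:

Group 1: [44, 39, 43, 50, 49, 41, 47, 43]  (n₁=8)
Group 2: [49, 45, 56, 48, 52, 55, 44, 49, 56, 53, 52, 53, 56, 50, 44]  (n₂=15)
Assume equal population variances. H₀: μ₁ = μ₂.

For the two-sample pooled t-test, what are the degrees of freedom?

degrees of freedom = 21

df = n₁ + n₂ − 2 = 8 + 15 − 2 = 21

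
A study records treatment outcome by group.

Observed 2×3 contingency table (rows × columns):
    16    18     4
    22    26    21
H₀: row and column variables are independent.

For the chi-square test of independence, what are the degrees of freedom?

df = (r−1)(c−1) = (2−1)·(3−1) = 2

degrees of freedom = 2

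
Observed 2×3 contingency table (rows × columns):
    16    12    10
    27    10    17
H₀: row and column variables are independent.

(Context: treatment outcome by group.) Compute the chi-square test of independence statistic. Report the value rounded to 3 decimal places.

Row totals [38, 54], col totals [43, 22, 27], n=92
χ² = (16−17.76)²/17.76 + (12−9.09)²/9.09 + (10−11.15)²/11.15 + (27−25.24)²/25.24 + (10−12.91)²/12.91 + (17−15.85)²/15.85 = 2.0912
df = 2

test statistic = 2.091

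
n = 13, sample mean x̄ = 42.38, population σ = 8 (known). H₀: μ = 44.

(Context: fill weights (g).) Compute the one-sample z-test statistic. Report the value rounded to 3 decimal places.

SE = σ/√n = 8/√13 = 2.2188
z = (x̄−μ₀)/SE = (42.38−44)/2.2188 = -0.7301

test statistic = -0.730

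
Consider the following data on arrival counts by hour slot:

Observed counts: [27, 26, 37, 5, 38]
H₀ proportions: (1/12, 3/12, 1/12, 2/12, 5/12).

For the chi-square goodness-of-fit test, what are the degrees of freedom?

df = k − 1 = 5 − 1 = 4

degrees of freedom = 4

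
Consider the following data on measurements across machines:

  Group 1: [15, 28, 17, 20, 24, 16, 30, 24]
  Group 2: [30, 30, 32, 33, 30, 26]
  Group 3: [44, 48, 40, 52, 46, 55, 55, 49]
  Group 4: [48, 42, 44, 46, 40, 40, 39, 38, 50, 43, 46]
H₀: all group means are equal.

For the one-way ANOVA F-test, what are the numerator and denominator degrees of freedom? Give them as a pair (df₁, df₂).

k = 4 groups, N = 33 total
df = (k−1, N−k) = (4−1, 33−4) = (3, 29)

degrees of freedom = [3, 29]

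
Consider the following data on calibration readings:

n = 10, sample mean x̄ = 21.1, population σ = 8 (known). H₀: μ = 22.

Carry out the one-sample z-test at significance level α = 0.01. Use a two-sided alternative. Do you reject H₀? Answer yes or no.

SE = σ/√n = 8/√10 = 2.5298
z = (x̄−μ₀)/SE = (21.1−22)/2.5298 = -0.3558
p-value (two-sided) = 0.72202
At α=0.01: p ≥ α → fail to reject H₀

reject H₀: no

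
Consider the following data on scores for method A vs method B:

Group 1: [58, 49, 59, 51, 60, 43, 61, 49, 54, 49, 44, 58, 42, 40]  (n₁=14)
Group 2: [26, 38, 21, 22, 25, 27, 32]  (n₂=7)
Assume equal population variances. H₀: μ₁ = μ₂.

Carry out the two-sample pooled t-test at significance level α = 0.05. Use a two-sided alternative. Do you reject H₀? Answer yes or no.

reject H₀: yes

x̄₁=51.214, s₁=7.224, n₁=14
x̄₂=27.286, s₂=5.936, n₂=7
s_p² = [13·7.224² + 6·5.936²]/19 = 46.8308
SE = √(s_p²·(1/14+1/7)) = 3.1678
t = (51.214−27.286)/3.1678 = 7.5536
df = 19
p-value (two-sided) = 0.00000
At α=0.05: p < α → reject H₀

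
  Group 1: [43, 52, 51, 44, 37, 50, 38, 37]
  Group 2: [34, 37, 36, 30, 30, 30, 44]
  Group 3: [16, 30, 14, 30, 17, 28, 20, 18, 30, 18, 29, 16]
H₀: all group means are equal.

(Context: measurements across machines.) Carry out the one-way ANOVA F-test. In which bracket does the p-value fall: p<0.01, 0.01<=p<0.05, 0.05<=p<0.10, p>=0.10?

p-value bracket: p<0.01

Group means [44.00, 34.43, 22.17], grand mean 31.815
SSB = Σnᵢ(x̄ᵢ−x̄)² = 2352.693; SSW = ΣΣ(x−x̄ᵢ)² = 917.381
MSB = 2352.693/2 = 1176.3466; MSW = 917.381/24 = 38.2242
F = MSB/MSW = 30.7749
df = (2, 24)
p-value (upper-tail) = 0.00000
→ bracket: p<0.01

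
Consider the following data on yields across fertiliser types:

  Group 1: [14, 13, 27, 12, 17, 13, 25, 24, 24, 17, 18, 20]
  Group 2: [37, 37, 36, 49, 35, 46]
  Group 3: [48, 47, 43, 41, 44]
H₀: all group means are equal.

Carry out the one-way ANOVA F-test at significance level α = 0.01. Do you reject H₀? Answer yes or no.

reject H₀: yes

Group means [18.67, 40.00, 44.60], grand mean 29.870
SSB = Σnᵢ(x̄ᵢ−x̄)² = 3206.742; SSW = ΣΣ(x−x̄ᵢ)² = 513.867
MSB = 3206.742/2 = 1603.3710; MSW = 513.867/20 = 25.6933
F = MSB/MSW = 62.4042
df = (2, 20)
p-value (upper-tail) = 0.00000
At α=0.01: p < α → reject H₀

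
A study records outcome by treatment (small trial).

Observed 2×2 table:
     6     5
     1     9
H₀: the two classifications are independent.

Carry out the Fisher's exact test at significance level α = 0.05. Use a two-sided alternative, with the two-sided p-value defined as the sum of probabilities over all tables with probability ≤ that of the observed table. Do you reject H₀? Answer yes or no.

reject H₀: no

Margins: r₁=11, r₂=10, c₁=7, c₂=14, n=21
p_obs = C(11,6)·C(10,1)/C(21,7); sum pmf over tables with pmf ≤ p_obs
p-value (two-sided) = 0.06347
At α=0.05: p ≥ α → fail to reject H₀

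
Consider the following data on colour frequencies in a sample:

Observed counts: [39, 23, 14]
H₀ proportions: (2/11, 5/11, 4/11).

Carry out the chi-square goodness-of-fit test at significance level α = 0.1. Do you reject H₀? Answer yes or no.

n = 76; E_i = n·p_i = [13.82, 34.55, 27.64]
χ² = (39−13.82)²/13.82 + (23−34.55)²/34.55 + (14−27.64)²/27.64 = 56.4776
df = 2
p-value (upper-tail) = 0.00000
At α=0.1: p < α → reject H₀

reject H₀: yes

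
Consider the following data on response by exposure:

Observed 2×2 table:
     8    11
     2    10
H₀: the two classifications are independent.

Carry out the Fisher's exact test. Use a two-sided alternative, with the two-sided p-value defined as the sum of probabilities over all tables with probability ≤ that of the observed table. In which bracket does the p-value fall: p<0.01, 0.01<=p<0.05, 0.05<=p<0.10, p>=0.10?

Margins: r₁=19, r₂=12, c₁=10, c₂=21, n=31
p_obs = C(19,8)·C(12,2)/C(31,10); sum pmf over tables with pmf ≤ p_obs
p-value (two-sided) = 0.23961
→ bracket: p>=0.10

p-value bracket: p>=0.10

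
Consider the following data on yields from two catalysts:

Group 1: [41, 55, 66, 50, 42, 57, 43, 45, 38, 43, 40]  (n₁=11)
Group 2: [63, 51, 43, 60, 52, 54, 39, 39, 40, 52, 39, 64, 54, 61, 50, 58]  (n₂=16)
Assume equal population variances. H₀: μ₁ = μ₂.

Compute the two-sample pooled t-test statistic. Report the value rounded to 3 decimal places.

x̄₁=47.273, s₁=8.719, n₁=11
x̄₂=51.188, s₂=8.871, n₂=16
s_p² = [10·8.719² + 15·8.871²]/25 = 77.6248
SE = √(s_p²·(1/11+1/16)) = 3.4508
t = (47.273−51.188)/3.4508 = -1.1344
df = 25

test statistic = -1.134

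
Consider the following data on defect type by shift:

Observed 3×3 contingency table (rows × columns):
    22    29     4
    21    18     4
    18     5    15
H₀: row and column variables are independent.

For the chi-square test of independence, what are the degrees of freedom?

degrees of freedom = 4

df = (r−1)(c−1) = (3−1)·(3−1) = 4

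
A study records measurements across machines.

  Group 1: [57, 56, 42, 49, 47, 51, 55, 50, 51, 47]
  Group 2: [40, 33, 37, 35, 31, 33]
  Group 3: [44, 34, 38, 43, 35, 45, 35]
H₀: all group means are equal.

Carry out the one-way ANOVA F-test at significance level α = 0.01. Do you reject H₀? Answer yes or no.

Group means [50.50, 34.83, 39.14], grand mean 42.957
SSB = Σnᵢ(x̄ᵢ−x̄)² = 1066.766; SSW = ΣΣ(x−x̄ᵢ)² = 380.190
MSB = 1066.766/2 = 533.3830; MSW = 380.190/20 = 19.0095
F = MSB/MSW = 28.0587
df = (2, 20)
p-value (upper-tail) = 0.00000
At α=0.01: p < α → reject H₀

reject H₀: yes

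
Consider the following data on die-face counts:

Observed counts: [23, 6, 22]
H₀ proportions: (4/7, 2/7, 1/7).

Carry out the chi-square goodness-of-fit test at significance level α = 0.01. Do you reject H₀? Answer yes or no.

n = 51; E_i = n·p_i = [29.14, 14.57, 7.29]
χ² = (23−29.14)²/29.14 + (6−14.57)²/14.57 + (22−7.29)²/7.29 = 36.0539
df = 2
p-value (upper-tail) = 0.00000
At α=0.01: p < α → reject H₀

reject H₀: yes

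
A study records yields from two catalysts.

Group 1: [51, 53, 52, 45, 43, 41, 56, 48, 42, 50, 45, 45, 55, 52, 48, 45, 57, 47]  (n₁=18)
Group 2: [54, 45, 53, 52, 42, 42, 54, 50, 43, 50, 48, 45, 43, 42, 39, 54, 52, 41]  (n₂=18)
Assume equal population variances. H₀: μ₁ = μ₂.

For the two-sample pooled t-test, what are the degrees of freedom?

df = n₁ + n₂ − 2 = 18 + 18 − 2 = 34

degrees of freedom = 34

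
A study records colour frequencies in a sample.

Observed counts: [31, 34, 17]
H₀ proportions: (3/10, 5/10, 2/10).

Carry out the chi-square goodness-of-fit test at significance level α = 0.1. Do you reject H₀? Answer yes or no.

reject H₀: no

n = 82; E_i = n·p_i = [24.60, 41.00, 16.40]
χ² = (31−24.60)²/24.60 + (34−41.00)²/41.00 + (17−16.40)²/16.40 = 2.8821
df = 2
p-value (upper-tail) = 0.23668
At α=0.1: p ≥ α → fail to reject H₀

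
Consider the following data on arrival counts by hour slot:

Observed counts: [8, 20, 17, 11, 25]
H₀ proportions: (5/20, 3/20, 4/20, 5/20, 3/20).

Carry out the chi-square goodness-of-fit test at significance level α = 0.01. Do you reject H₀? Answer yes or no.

n = 81; E_i = n·p_i = [20.25, 12.15, 16.20, 20.25, 12.15]
χ² = (8−20.25)²/20.25 + (20−12.15)²/12.15 + (17−16.20)²/16.20 + (11−20.25)²/20.25 + (25−12.15)²/12.15 = 30.3374
df = 4
p-value (upper-tail) = 0.00000
At α=0.01: p < α → reject H₀

reject H₀: yes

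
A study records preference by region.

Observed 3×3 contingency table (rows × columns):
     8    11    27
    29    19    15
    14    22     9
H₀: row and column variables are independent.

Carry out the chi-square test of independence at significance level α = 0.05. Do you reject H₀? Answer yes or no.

Row totals [46, 63, 45], col totals [51, 52, 51], n=154
χ² = (8−15.23)²/15.23 + (11−15.53)²/15.53 + (27−15.23)²/15.23 + (29−20.86)²/20.86 + (19−21.27)²/21.27 + (15−20.86)²/20.86 + (14−14.90)²/14.90 + (22−15.19)²/15.19 + (9−14.90)²/14.90 = 24.3497
df = 4
p-value (upper-tail) = 0.00007
At α=0.05: p < α → reject H₀

reject H₀: yes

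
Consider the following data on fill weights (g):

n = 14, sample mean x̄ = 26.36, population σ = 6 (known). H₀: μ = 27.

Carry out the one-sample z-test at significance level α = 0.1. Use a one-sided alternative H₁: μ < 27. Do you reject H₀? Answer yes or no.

reject H₀: no

SE = σ/√n = 6/√14 = 1.6036
z = (x̄−μ₀)/SE = (26.36−27)/1.6036 = -0.3991
p-value (one-sided, H₁ less) = 0.34491
At α=0.1: p ≥ α → fail to reject H₀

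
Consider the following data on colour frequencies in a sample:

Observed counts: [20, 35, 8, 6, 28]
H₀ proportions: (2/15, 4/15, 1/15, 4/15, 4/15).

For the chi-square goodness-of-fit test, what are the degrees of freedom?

degrees of freedom = 4

df = k − 1 = 5 − 1 = 4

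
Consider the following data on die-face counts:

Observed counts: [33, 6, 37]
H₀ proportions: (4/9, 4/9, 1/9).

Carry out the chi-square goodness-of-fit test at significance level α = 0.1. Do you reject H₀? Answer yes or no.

n = 76; E_i = n·p_i = [33.78, 33.78, 8.44]
χ² = (33−33.78)²/33.78 + (6−33.78)²/33.78 + (37−8.44)²/8.44 = 119.4243
df = 2
p-value (upper-tail) = 0.00000
At α=0.1: p < α → reject H₀

reject H₀: yes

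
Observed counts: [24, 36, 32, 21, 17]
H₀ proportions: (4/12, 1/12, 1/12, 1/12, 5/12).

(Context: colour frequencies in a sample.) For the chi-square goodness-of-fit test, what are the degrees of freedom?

df = k − 1 = 5 − 1 = 4

degrees of freedom = 4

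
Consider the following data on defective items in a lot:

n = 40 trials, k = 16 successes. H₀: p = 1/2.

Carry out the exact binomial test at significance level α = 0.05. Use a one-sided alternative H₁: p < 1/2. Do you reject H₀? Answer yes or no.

reject H₀: no

Exact binomial: n=40, k=16, p₀=1/2=0.5000
P(X≤16) from Σ C(n,i)·p₀^i·(1−p₀)^(n−i)
p-value (one-sided, H₁ less) = 0.13409
At α=0.05: p ≥ α → fail to reject H₀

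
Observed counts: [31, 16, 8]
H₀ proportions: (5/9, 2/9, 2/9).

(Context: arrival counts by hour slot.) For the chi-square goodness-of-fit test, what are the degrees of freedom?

degrees of freedom = 2

df = k − 1 = 3 − 1 = 2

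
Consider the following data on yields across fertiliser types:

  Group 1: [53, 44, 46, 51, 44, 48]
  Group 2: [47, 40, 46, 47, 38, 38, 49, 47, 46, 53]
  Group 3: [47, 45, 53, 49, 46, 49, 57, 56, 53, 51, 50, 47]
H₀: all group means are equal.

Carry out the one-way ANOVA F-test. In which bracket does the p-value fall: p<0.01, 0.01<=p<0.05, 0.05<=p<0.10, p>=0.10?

p-value bracket: 0.01<=p<0.05

Group means [47.67, 45.10, 50.25], grand mean 47.857
SSB = Σnᵢ(x̄ᵢ−x̄)² = 144.945; SSW = ΣΣ(x−x̄ᵢ)² = 450.483
MSB = 144.945/2 = 72.4726; MSW = 450.483/25 = 18.0193
F = MSB/MSW = 4.0219
df = (2, 25)
p-value (upper-tail) = 0.03059
→ bracket: 0.01<=p<0.05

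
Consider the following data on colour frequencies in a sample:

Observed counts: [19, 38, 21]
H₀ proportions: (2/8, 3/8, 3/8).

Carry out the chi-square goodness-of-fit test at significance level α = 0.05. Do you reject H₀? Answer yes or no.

n = 78; E_i = n·p_i = [19.50, 29.25, 29.25]
χ² = (19−19.50)²/19.50 + (38−29.25)²/29.25 + (21−29.25)²/29.25 = 4.9573
df = 2
p-value (upper-tail) = 0.08386
At α=0.05: p ≥ α → fail to reject H₀

reject H₀: no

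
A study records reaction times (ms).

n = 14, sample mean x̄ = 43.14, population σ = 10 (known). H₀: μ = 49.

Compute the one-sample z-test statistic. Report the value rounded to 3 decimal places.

SE = σ/√n = 10/√14 = 2.6726
z = (x̄−μ₀)/SE = (43.14−49)/2.6726 = -2.1926

test statistic = -2.193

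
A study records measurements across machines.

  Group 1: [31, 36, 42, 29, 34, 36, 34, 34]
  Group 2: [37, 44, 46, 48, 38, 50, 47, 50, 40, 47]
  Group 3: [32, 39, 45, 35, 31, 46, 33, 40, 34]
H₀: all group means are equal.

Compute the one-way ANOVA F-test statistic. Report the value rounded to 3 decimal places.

Group means [34.50, 44.70, 37.22], grand mean 39.185
SSB = Σnᵢ(x̄ᵢ−x̄)² = 514.419; SSW = ΣΣ(x−x̄ᵢ)² = 557.656
MSB = 514.419/2 = 257.2093; MSW = 557.656/24 = 23.2356
F = MSB/MSW = 11.0696
df = (2, 24)

test statistic = 11.070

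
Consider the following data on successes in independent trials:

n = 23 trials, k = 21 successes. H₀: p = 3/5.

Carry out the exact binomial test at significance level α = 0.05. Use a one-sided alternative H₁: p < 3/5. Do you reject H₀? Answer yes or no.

Exact binomial: n=23, k=21, p₀=3/5=0.6000
P(X≤21) from Σ C(n,i)·p₀^i·(1−p₀)^(n−i)
p-value (one-sided, H₁ less) = 0.99987
At α=0.05: p ≥ α → fail to reject H₀

reject H₀: no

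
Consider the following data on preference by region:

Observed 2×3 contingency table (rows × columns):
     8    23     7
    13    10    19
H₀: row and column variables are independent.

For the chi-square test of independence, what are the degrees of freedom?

df = (r−1)(c−1) = (2−1)·(3−1) = 2

degrees of freedom = 2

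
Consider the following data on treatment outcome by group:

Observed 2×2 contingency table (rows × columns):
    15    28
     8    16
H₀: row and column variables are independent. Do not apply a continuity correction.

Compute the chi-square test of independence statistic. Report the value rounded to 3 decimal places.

Row totals [43, 24], col totals [23, 44], n=67
χ² = (15−14.76)²/14.76 + (28−28.24)²/28.24 + (8−8.24)²/8.24 + (16−15.76)²/15.76 = 0.0164
df = 1

test statistic = 0.016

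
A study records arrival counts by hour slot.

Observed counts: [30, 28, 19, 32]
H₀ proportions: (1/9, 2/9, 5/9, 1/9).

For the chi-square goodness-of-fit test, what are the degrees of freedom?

df = k − 1 = 4 − 1 = 3

degrees of freedom = 3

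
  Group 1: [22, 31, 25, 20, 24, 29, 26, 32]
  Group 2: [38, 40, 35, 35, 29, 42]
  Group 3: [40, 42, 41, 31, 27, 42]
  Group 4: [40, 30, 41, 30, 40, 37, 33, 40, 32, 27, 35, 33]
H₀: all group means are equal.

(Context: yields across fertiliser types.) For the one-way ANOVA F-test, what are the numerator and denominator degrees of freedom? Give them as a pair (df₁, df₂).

k = 4 groups, N = 32 total
df = (k−1, N−k) = (4−1, 32−4) = (3, 28)

degrees of freedom = [3, 28]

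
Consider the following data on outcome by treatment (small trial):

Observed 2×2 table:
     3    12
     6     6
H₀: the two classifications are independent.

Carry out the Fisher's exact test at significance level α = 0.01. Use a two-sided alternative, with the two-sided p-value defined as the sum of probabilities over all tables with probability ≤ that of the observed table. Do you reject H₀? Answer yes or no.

Margins: r₁=15, r₂=12, c₁=9, c₂=18, n=27
p_obs = C(15,3)·C(12,6)/C(27,9); sum pmf over tables with pmf ≤ p_obs
p-value (two-sided) = 0.12662
At α=0.01: p ≥ α → fail to reject H₀

reject H₀: no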